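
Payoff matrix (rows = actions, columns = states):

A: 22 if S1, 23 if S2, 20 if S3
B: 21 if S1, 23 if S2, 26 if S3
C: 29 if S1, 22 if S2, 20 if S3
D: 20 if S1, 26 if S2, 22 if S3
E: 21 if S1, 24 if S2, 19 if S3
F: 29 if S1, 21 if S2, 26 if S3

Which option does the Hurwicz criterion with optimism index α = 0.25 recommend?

F

A: 0.25·23 + 0.75·20 = 20.75
B: 0.25·26 + 0.75·21 = 22.25
C: 0.25·29 + 0.75·20 = 22.25
D: 0.25·26 + 0.75·20 = 21.5
E: 0.25·24 + 0.75·19 = 20.25
F: 0.25·29 + 0.75·21 = 23
Highest Hurwicz score = 23 → F.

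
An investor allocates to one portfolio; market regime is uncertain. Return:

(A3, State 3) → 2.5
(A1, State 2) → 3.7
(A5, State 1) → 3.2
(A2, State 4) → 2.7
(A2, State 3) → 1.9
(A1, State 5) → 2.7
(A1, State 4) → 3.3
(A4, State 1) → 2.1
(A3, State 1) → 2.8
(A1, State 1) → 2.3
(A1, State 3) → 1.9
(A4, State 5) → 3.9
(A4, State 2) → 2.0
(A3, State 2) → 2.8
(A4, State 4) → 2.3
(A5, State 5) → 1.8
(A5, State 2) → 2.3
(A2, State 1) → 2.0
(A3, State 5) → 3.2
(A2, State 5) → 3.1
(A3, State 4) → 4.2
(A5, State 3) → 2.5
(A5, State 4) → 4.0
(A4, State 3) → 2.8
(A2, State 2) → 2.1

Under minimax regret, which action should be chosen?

Column bests: State 1=3.2, State 2=3.7, State 3=2.8, State 4=4.2, State 5=3.9.
A1 regrets: 0.9, 0.0, 0.9, 0.9, 1.2 → max 1.2
A2 regrets: 1.2, 1.6, 0.9, 1.5, 0.8 → max 1.6
A3 regrets: 0.4, 0.9, 0.3, 0.0, 0.7 → max 0.9
A4 regrets: 1.1, 1.7, 0.0, 1.9, 0.0 → max 1.9
A5 regrets: 0.0, 1.4, 0.3, 0.2, 2.1 → max 2.1
Smallest max regret = 0.9 → A3.

A3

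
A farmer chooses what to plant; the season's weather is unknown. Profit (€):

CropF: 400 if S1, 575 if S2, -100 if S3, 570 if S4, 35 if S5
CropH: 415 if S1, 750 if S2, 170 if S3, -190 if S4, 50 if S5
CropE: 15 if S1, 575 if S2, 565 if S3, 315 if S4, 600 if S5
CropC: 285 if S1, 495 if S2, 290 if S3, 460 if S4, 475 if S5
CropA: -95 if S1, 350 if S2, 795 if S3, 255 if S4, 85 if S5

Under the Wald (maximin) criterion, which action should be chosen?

Row minima: CropF=-100, CropH=-190, CropE=15, CropC=285, CropA=-95
Best worst-case = 285 → CropC.

CropC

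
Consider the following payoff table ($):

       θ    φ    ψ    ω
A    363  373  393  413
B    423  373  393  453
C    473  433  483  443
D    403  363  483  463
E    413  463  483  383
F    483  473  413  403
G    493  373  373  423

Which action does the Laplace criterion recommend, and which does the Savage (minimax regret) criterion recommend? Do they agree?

Row averages: A=385.5, B=410.5, C=458, D=428, E=435.5, F=443, G=415.5
Highest average = 458 → C.
Column bests: θ=493, φ=473, ψ=483, ω=463.
A regrets: 130, 100, 90, 50 → max 130
B regrets: 70, 100, 90, 10 → max 100
C regrets: 20, 40, 0, 20 → max 40
D regrets: 90, 110, 0, 0 → max 110
E regrets: 80, 10, 0, 80 → max 80
F regrets: 10, 0, 70, 60 → max 70
G regrets: 0, 100, 110, 40 → max 110
Smallest max regret = 40 → C.

laplace → C; minimax regret → C (agree)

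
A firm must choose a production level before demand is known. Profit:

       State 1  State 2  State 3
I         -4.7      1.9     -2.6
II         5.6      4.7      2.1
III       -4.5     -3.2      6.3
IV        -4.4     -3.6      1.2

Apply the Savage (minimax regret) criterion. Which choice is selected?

II

Column bests: State 1=5.6, State 2=4.7, State 3=6.3.
I regrets: 10.3, 2.8, 8.9 → max 10.3
II regrets: 0.0, 0.0, 4.2 → max 4.2
III regrets: 10.1, 7.9, 0.0 → max 10.1
IV regrets: 10.0, 8.3, 5.1 → max 10.0
Smallest max regret = 4.2 → II.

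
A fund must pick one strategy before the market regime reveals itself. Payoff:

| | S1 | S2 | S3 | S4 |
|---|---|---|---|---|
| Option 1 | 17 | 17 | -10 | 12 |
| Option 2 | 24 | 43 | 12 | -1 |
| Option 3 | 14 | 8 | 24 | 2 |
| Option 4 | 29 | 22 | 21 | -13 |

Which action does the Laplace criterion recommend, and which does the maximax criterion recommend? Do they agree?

laplace → Option 2; maximax → Option 2 (agree)

Row averages: Option 1=9, Option 2=19.5, Option 3=12, Option 4=14.75
Highest average = 19.5 → Option 2.
Row maxima: Option 1=17, Option 2=43, Option 3=24, Option 4=29
Best best-case = 43 → Option 2.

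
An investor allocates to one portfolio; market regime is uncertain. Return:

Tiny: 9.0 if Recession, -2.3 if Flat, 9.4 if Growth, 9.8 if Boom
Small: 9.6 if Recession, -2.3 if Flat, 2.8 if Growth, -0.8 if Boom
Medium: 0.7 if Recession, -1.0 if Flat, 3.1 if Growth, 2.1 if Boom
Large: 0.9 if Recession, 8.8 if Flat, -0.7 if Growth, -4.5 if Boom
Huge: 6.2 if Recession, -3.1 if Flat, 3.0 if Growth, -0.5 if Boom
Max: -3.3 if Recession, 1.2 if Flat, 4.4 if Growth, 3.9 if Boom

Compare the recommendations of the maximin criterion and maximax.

Row minima: Tiny=-2.3, Small=-2.3, Medium=-1.0, Large=-4.5, Huge=-3.1, Max=-3.3
Best worst-case = -1.0 → Medium.
Row maxima: Tiny=9.8, Small=9.6, Medium=3.1, Large=8.8, Huge=6.2, Max=4.4
Best best-case = 9.8 → Tiny.

maximin → Medium; maximax → Tiny (disagree)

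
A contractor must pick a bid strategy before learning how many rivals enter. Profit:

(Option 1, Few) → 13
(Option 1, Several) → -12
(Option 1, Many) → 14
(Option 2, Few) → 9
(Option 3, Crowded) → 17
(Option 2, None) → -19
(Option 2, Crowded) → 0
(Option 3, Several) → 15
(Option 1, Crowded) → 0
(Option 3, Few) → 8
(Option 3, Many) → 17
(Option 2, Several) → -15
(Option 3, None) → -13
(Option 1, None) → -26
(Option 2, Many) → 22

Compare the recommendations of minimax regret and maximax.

Column bests: None=-13, Few=13, Several=15, Many=22, Crowded=17.
Option 1 regrets: 13, 0, 27, 8, 17 → max 27
Option 2 regrets: 6, 4, 30, 0, 17 → max 30
Option 3 regrets: 0, 5, 0, 5, 0 → max 5
Smallest max regret = 5 → Option 3.
Row maxima: Option 1=14, Option 2=22, Option 3=17
Best best-case = 22 → Option 2.

minimax regret → Option 3; maximax → Option 2 (disagree)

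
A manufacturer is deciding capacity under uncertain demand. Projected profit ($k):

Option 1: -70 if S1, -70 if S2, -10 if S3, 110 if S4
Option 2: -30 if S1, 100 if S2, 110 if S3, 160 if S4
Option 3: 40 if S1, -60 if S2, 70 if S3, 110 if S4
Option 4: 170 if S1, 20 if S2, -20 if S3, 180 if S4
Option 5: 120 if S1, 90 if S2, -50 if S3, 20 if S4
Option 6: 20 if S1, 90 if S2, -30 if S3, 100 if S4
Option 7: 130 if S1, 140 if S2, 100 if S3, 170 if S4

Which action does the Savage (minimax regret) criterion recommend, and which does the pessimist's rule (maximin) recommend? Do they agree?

minimax regret → Option 7; maximin → Option 7 (agree)

Column bests: S1=170, S2=140, S3=110, S4=180.
Option 1 regrets: 240, 210, 120, 70 → max 240
Option 2 regrets: 200, 40, 0, 20 → max 200
Option 3 regrets: 130, 200, 40, 70 → max 200
Option 4 regrets: 0, 120, 130, 0 → max 130
Option 5 regrets: 50, 50, 160, 160 → max 160
Option 6 regrets: 150, 50, 140, 80 → max 150
Option 7 regrets: 40, 0, 10, 10 → max 40
Smallest max regret = 40 → Option 7.
Row minima: Option 1=-70, Option 2=-30, Option 3=-60, Option 4=-20, Option 5=-50, Option 6=-30, Option 7=100
Best worst-case = 100 → Option 7.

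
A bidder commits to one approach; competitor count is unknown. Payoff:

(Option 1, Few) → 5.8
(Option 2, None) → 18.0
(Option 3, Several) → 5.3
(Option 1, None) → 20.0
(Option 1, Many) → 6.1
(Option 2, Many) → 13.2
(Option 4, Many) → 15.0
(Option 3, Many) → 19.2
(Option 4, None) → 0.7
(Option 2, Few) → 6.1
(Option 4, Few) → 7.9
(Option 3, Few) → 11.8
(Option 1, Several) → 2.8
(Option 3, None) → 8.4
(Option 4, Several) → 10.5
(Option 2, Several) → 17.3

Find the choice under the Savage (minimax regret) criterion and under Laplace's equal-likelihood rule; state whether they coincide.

minimax regret → Option 2; laplace → Option 2 (agree)

Column bests: None=20.0, Few=11.8, Several=17.3, Many=19.2.
Option 1 regrets: 0.0, 6.0, 14.5, 13.1 → max 14.5
Option 2 regrets: 2.0, 5.7, 0.0, 6.0 → max 6.0
Option 3 regrets: 11.6, 0.0, 12.0, 0.0 → max 12.0
Option 4 regrets: 19.3, 3.9, 6.8, 4.2 → max 19.3
Smallest max regret = 6.0 → Option 2.
Row averages: Option 1=8.675, Option 2=13.65, Option 3=11.175, Option 4=8.525
Highest average = 13.65 → Option 2.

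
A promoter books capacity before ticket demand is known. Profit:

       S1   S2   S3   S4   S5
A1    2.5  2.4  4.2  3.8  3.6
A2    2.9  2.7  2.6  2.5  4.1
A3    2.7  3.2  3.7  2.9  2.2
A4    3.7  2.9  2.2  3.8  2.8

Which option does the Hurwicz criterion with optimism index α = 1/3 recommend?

A2

A1: 1/3·4.2 + 2/3·2.4 = 3
A2: 1/3·4.1 + 2/3·2.5 = 91/30
A3: 1/3·3.7 + 2/3·2.2 = 2.7
A4: 1/3·3.8 + 2/3·2.2 = 41/15
Highest Hurwicz score = 91/30 → A2.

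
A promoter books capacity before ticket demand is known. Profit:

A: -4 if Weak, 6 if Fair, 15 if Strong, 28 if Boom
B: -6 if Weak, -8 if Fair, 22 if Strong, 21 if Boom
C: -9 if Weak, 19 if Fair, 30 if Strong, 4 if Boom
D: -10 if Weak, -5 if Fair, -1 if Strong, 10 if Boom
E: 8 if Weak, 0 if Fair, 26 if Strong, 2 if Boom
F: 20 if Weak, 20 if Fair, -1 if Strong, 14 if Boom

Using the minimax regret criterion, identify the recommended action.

Column bests: Weak=20, Fair=20, Strong=30, Boom=28.
A regrets: 24, 14, 15, 0 → max 24
B regrets: 26, 28, 8, 7 → max 28
C regrets: 29, 1, 0, 24 → max 29
D regrets: 30, 25, 31, 18 → max 31
E regrets: 12, 20, 4, 26 → max 26
F regrets: 0, 0, 31, 14 → max 31
Smallest max regret = 24 → A.

A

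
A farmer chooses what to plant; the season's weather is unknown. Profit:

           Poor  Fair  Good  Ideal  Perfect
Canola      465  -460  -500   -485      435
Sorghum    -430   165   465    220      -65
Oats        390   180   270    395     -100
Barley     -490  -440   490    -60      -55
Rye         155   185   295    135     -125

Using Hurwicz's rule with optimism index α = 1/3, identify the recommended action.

Canola: 1/3·465 + 2/3·(-500) = -535/3
Sorghum: 1/3·465 + 2/3·(-430) = -395/3
Oats: 1/3·395 + 2/3·(-100) = 65
Barley: 1/3·490 + 2/3·(-490) = -490/3
Rye: 1/3·295 + 2/3·(-125) = 15
Highest Hurwicz score = 65 → Oats.

Oats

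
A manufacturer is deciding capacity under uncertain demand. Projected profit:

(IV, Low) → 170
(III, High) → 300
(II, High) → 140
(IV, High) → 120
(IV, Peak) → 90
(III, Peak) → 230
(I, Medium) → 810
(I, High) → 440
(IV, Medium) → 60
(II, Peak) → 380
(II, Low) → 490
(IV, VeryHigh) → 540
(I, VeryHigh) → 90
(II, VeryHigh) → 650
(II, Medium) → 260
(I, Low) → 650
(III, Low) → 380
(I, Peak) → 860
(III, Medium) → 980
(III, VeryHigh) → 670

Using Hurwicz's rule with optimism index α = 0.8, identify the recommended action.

III

I: 0.8·860 + 0.2·90 = 706
II: 0.8·650 + 0.2·140 = 548
III: 0.8·980 + 0.2·230 = 830
IV: 0.8·540 + 0.2·60 = 444
Highest Hurwicz score = 830 → III.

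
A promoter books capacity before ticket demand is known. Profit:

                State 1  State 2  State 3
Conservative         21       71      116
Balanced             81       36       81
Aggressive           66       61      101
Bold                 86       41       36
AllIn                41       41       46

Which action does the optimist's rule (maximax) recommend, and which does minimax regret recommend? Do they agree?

Row maxima: Conservative=116, Balanced=81, Aggressive=101, Bold=86, AllIn=46
Best best-case = 116 → Conservative.
Column bests: State 1=86, State 2=71, State 3=116.
Conservative regrets: 65, 0, 0 → max 65
Balanced regrets: 5, 35, 35 → max 35
Aggressive regrets: 20, 10, 15 → max 20
Bold regrets: 0, 30, 80 → max 80
AllIn regrets: 45, 30, 70 → max 70
Smallest max regret = 20 → Aggressive.

maximax → Conservative; minimax regret → Aggressive (disagree)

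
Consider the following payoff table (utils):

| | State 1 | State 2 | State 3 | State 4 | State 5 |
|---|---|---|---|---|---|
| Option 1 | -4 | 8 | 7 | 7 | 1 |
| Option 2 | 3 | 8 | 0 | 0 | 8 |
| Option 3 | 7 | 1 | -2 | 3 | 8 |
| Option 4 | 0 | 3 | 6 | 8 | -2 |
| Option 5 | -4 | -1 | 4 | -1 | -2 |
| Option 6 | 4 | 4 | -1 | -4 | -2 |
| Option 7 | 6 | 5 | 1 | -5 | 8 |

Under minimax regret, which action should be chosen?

Option 2

Column bests: State 1=7, State 2=8, State 3=7, State 4=8, State 5=8.
Option 1 regrets: 11, 0, 0, 1, 7 → max 11
Option 2 regrets: 4, 0, 7, 8, 0 → max 8
Option 3 regrets: 0, 7, 9, 5, 0 → max 9
Option 4 regrets: 7, 5, 1, 0, 10 → max 10
Option 5 regrets: 11, 9, 3, 9, 10 → max 11
Option 6 regrets: 3, 4, 8, 12, 10 → max 12
Option 7 regrets: 1, 3, 6, 13, 0 → max 13
Smallest max regret = 8 → Option 2.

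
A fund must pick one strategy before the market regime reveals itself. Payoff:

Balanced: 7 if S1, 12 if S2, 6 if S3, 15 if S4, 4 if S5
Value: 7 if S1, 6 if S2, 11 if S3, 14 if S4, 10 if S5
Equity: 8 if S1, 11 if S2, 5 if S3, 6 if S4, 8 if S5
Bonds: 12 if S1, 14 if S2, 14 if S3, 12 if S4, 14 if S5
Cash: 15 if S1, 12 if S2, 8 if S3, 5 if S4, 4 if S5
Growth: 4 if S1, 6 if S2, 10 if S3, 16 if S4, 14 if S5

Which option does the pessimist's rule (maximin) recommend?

Bonds

Row minima: Balanced=4, Value=6, Equity=5, Bonds=12, Cash=4, Growth=4
Best worst-case = 12 → Bonds.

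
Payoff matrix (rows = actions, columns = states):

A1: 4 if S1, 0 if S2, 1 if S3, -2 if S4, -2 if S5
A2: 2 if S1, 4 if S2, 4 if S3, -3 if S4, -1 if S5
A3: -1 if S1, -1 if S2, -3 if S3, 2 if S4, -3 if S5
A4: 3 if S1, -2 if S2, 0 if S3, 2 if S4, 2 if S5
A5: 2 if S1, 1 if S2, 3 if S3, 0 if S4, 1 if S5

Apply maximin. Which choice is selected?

A5

Row minima: A1=-2, A2=-3, A3=-3, A4=-2, A5=0
Best worst-case = 0 → A5.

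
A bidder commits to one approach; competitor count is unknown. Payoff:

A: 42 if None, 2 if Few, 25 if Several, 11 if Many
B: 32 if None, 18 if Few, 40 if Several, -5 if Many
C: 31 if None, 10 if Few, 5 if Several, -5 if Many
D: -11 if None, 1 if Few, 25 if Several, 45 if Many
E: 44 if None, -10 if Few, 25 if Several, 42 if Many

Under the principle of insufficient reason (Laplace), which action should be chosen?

Row averages: A=20, B=21.25, C=10.25, D=15, E=25.25
Highest average = 25.25 → E.

E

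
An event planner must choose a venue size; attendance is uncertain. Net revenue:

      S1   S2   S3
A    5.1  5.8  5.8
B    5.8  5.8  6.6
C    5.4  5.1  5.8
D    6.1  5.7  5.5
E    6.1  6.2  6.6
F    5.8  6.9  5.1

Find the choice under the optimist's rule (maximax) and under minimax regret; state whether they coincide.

maximax → F; minimax regret → E (disagree)

Row maxima: A=5.8, B=6.6, C=5.8, D=6.1, E=6.6, F=6.9
Best best-case = 6.9 → F.
Column bests: S1=6.1, S2=6.9, S3=6.6.
A regrets: 1.0, 1.1, 0.8 → max 1.1
B regrets: 0.3, 1.1, 0.0 → max 1.1
C regrets: 0.7, 1.8, 0.8 → max 1.8
D regrets: 0.0, 1.2, 1.1 → max 1.2
E regrets: 0.0, 0.7, 0.0 → max 0.7
F regrets: 0.3, 0.0, 1.5 → max 1.5
Smallest max regret = 0.7 → E.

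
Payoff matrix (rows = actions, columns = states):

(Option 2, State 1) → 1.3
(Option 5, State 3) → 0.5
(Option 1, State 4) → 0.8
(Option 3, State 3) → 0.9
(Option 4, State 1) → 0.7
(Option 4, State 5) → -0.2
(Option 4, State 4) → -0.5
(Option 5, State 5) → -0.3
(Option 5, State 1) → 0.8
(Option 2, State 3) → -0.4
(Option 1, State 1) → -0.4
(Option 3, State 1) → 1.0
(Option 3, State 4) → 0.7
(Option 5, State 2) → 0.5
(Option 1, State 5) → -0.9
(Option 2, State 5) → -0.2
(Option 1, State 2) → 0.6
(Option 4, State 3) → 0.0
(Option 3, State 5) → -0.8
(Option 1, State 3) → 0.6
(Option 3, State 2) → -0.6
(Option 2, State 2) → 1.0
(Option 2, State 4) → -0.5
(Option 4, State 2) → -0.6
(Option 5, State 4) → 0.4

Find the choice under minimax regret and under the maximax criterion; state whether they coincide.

minimax regret → Option 5; maximax → Option 2 (disagree)

Column bests: State 1=1.3, State 2=1.0, State 3=0.9, State 4=0.8, State 5=-0.2.
Option 1 regrets: 1.7, 0.4, 0.3, 0.0, 0.7 → max 1.7
Option 2 regrets: 0.0, 0.0, 1.3, 1.3, 0.0 → max 1.3
Option 3 regrets: 0.3, 1.6, 0.0, 0.1, 0.6 → max 1.6
Option 4 regrets: 0.6, 1.6, 0.9, 1.3, 0.0 → max 1.6
Option 5 regrets: 0.5, 0.5, 0.4, 0.4, 0.1 → max 0.5
Smallest max regret = 0.5 → Option 5.
Row maxima: Option 1=0.8, Option 2=1.3, Option 3=1.0, Option 4=0.7, Option 5=0.8
Best best-case = 1.3 → Option 2.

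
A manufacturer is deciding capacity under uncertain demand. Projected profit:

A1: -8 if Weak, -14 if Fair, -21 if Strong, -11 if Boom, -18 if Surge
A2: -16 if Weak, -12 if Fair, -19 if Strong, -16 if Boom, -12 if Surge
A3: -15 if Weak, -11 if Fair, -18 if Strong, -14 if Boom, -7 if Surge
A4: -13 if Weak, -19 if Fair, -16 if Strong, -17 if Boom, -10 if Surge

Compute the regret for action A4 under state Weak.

5

Best payoff under Weak is -8.
Regret = -8 − (-13) = 5.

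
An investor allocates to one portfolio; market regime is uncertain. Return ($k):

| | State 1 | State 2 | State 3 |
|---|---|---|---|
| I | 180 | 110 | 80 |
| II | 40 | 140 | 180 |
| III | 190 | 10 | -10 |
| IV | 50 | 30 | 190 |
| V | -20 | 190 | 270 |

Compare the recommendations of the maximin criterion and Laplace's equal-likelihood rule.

Row minima: I=80, II=40, III=-10, IV=30, V=-20
Best worst-case = 80 → I.
Row averages: I=370/3, II=120, III=190/3, IV=90, V=440/3
Highest average = 440/3 → V.

maximin → I; laplace → V (disagree)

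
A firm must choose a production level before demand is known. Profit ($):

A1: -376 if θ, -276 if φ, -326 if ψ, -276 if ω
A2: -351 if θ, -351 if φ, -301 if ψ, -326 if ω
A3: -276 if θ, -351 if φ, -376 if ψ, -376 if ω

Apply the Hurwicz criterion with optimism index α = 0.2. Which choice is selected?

A1: 0.2·(-276) + 0.8·(-376) = -356
A2: 0.2·(-301) + 0.8·(-351) = -341
A3: 0.2·(-276) + 0.8·(-376) = -356
Highest Hurwicz score = -341 → A2.

A2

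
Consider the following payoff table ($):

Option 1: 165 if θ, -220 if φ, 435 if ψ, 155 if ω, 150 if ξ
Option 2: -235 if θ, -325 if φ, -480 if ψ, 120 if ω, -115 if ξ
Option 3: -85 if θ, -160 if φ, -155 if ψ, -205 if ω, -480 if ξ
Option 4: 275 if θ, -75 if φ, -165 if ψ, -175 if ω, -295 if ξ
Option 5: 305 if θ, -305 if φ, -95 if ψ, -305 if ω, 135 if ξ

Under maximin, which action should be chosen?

Option 1

Row minima: Option 1=-220, Option 2=-480, Option 3=-480, Option 4=-295, Option 5=-305
Best worst-case = -220 → Option 1.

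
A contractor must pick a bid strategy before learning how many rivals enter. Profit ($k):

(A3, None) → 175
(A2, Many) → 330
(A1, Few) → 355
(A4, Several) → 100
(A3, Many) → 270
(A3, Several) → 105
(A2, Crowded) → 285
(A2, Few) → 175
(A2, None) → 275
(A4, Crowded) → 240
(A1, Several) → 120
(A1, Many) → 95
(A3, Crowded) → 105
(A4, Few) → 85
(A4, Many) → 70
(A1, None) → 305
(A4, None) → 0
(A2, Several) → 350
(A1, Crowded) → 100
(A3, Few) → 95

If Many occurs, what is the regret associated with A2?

Best payoff under Many is 330.
Regret = 330 − 330 = 0.

0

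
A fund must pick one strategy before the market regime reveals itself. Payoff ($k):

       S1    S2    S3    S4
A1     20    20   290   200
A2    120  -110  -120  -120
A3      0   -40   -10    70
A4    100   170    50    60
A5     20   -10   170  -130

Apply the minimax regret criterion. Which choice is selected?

A1

Column bests: S1=120, S2=170, S3=290, S4=200.
A1 regrets: 100, 150, 0, 0 → max 150
A2 regrets: 0, 280, 410, 320 → max 410
A3 regrets: 120, 210, 300, 130 → max 300
A4 regrets: 20, 0, 240, 140 → max 240
A5 regrets: 100, 180, 120, 330 → max 330
Smallest max regret = 150 → A1.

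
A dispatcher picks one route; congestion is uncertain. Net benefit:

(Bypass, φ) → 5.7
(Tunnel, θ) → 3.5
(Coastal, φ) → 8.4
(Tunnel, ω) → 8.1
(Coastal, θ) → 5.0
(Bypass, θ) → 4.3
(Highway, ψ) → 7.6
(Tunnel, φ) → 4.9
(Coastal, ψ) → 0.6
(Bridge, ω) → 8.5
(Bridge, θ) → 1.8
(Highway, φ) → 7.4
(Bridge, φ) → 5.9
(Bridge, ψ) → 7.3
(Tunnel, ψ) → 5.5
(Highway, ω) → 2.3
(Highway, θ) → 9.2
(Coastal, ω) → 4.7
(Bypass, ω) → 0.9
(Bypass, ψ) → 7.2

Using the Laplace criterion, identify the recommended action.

Row averages: Coastal=4.675, Bridge=5.875, Tunnel=5.5, Bypass=4.525, Highway=6.625
Highest average = 6.625 → Highway.

Highway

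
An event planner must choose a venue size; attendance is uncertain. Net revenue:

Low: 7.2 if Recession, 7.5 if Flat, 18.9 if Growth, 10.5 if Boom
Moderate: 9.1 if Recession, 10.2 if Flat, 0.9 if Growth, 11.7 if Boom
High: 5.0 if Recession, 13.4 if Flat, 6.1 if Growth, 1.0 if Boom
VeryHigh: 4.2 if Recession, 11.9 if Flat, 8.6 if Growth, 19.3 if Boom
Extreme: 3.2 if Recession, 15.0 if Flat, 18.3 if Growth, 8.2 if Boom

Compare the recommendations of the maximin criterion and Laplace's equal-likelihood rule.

Row minima: Low=7.2, Moderate=0.9, High=1.0, VeryHigh=4.2, Extreme=3.2
Best worst-case = 7.2 → Low.
Row averages: Low=11.025, Moderate=7.975, High=6.375, VeryHigh=11, Extreme=11.175
Highest average = 11.175 → Extreme.

maximin → Low; laplace → Extreme (disagree)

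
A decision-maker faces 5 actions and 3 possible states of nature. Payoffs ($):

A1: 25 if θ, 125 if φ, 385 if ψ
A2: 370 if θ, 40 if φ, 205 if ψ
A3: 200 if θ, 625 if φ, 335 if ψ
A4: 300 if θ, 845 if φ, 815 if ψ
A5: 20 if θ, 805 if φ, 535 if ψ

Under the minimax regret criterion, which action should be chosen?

Column bests: θ=370, φ=845, ψ=815.
A1 regrets: 345, 720, 430 → max 720
A2 regrets: 0, 805, 610 → max 805
A3 regrets: 170, 220, 480 → max 480
A4 regrets: 70, 0, 0 → max 70
A5 regrets: 350, 40, 280 → max 350
Smallest max regret = 70 → A4.

A4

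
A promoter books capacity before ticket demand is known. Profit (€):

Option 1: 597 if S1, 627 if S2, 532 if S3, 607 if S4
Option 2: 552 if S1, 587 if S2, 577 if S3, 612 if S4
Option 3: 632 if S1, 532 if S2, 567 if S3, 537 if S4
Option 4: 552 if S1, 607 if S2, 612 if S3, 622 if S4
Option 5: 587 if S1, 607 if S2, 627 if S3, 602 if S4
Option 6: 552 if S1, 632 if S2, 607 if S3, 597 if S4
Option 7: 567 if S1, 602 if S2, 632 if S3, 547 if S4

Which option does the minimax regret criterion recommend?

Option 5

Column bests: S1=632, S2=632, S3=632, S4=622.
Option 1 regrets: 35, 5, 100, 15 → max 100
Option 2 regrets: 80, 45, 55, 10 → max 80
Option 3 regrets: 0, 100, 65, 85 → max 100
Option 4 regrets: 80, 25, 20, 0 → max 80
Option 5 regrets: 45, 25, 5, 20 → max 45
Option 6 regrets: 80, 0, 25, 25 → max 80
Option 7 regrets: 65, 30, 0, 75 → max 75
Smallest max regret = 45 → Option 5.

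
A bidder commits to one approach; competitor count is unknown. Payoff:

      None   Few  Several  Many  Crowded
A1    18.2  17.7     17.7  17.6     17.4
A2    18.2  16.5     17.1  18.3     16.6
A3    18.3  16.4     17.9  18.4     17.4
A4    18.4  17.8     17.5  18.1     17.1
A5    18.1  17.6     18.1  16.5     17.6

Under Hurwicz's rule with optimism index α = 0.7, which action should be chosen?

A4

A1: 0.7·18.2 + 0.3·17.4 = 17.96
A2: 0.7·18.3 + 0.3·16.5 = 17.76
A3: 0.7·18.4 + 0.3·16.4 = 17.8
A4: 0.7·18.4 + 0.3·17.1 = 18.01
A5: 0.7·18.1 + 0.3·16.5 = 17.62
Highest Hurwicz score = 18.01 → A4.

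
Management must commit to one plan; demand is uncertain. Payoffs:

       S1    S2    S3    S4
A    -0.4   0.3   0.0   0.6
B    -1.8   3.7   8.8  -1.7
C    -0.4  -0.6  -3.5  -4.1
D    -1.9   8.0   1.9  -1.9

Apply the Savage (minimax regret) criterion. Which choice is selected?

B

Column bests: S1=-0.4, S2=8.0, S3=8.8, S4=0.6.
A regrets: 0.0, 7.7, 8.8, 0.0 → max 8.8
B regrets: 1.4, 4.3, 0.0, 2.3 → max 4.3
C regrets: 0.0, 8.6, 12.3, 4.7 → max 12.3
D regrets: 1.5, 0.0, 6.9, 2.5 → max 6.9
Smallest max regret = 4.3 → B.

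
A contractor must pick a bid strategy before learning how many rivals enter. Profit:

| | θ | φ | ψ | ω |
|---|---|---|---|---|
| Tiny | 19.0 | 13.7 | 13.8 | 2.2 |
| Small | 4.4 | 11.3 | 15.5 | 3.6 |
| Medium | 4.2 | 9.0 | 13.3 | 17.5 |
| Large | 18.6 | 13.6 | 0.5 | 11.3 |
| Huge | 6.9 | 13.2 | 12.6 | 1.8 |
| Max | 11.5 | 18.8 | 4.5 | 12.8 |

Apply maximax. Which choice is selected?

Tiny

Row maxima: Tiny=19.0, Small=15.5, Medium=17.5, Large=18.6, Huge=13.2, Max=18.8
Best best-case = 19.0 → Tiny.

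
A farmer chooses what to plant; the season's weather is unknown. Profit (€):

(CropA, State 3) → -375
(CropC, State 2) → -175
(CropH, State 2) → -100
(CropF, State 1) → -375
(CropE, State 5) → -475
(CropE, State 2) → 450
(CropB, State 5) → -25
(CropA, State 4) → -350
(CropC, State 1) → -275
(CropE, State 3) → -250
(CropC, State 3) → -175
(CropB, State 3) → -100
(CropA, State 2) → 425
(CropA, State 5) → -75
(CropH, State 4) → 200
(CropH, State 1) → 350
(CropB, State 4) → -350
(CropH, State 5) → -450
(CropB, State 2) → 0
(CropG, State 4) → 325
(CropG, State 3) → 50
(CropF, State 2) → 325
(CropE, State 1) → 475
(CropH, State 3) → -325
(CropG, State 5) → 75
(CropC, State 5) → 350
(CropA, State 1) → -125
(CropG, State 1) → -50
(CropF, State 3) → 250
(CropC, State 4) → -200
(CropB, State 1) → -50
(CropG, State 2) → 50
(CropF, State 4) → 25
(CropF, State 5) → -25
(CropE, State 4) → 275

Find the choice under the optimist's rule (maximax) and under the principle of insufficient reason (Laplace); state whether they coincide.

maximax → CropE; laplace → CropE (agree)

Row maxima: CropE=475, CropC=350, CropF=325, CropA=425, CropH=350, CropG=325, CropB=0
Best best-case = 475 → CropE.
Row averages: CropE=95, CropC=-95, CropF=40, CropA=-100, CropH=-65, CropG=90, CropB=-105
Highest average = 95 → CropE.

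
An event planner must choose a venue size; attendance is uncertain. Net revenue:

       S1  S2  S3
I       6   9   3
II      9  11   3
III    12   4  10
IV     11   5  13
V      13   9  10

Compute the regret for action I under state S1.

Best payoff under S1 is 13.
Regret = 13 − 6 = 7.

7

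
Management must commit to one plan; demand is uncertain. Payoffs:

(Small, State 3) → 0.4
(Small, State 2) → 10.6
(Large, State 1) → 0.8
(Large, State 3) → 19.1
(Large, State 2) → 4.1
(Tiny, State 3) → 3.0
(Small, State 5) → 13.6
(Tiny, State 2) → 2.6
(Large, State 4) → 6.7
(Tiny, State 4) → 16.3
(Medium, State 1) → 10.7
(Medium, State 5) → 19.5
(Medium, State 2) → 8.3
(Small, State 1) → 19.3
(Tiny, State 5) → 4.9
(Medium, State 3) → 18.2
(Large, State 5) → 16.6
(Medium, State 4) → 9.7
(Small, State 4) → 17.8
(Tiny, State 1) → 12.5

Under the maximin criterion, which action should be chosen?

Medium

Row minima: Tiny=2.6, Small=0.4, Medium=8.3, Large=0.8
Best worst-case = 8.3 → Medium.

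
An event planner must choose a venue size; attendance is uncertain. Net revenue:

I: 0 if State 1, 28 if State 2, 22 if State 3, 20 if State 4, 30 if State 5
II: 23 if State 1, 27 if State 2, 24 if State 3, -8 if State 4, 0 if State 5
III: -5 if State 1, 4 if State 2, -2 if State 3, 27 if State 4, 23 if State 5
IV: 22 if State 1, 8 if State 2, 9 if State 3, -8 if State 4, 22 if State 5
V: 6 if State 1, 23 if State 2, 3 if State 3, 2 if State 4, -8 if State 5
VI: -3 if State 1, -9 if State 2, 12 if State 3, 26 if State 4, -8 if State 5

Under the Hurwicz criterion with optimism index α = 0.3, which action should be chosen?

I: 0.3·30 + 0.7·0 = 9
II: 0.3·27 + 0.7·(-8) = 2.5
III: 0.3·27 + 0.7·(-5) = 4.6
IV: 0.3·22 + 0.7·(-8) = 1
V: 0.3·23 + 0.7·(-8) = 1.3
VI: 0.3·26 + 0.7·(-9) = 1.5
Highest Hurwicz score = 9 → I.

I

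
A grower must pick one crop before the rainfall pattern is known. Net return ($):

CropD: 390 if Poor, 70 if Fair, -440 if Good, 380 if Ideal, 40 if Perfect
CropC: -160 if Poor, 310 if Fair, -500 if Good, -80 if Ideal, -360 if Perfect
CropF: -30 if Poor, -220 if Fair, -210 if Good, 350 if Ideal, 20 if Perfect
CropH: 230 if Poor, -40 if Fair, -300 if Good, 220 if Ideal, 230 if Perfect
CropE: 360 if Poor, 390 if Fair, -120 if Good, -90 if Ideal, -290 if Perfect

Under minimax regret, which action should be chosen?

CropD

Column bests: Poor=390, Fair=390, Good=-120, Ideal=380, Perfect=230.
CropD regrets: 0, 320, 320, 0, 190 → max 320
CropC regrets: 550, 80, 380, 460, 590 → max 590
CropF regrets: 420, 610, 90, 30, 210 → max 610
CropH regrets: 160, 430, 180, 160, 0 → max 430
CropE regrets: 30, 0, 0, 470, 520 → max 520
Smallest max regret = 320 → CropD.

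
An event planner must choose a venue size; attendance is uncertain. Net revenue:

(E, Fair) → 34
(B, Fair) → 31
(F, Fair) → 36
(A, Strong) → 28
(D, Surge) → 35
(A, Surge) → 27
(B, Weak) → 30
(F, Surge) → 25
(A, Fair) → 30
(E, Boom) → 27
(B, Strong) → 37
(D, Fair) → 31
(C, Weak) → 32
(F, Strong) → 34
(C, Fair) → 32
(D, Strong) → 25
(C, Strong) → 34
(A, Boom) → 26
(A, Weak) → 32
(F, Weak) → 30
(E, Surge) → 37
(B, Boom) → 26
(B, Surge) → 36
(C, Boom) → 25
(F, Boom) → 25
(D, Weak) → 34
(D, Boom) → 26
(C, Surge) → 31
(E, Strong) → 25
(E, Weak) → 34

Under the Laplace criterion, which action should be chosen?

B

Row averages: A=28.6, B=32, C=30.8, D=30.2, E=31.4, F=30
Highest average = 32 → B.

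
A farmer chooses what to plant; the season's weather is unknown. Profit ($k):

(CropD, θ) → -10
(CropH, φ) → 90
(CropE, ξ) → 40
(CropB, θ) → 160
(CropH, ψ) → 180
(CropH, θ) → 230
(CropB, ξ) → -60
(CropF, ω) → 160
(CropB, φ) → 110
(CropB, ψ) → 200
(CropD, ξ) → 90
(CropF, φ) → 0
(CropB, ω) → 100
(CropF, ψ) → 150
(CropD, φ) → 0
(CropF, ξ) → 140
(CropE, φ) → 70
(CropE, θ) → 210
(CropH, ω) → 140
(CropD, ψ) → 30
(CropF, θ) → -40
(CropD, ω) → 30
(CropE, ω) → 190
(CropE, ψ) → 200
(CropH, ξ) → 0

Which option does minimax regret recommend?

CropE

Column bests: θ=230, φ=110, ψ=200, ω=190, ξ=140.
CropH regrets: 0, 20, 20, 50, 140 → max 140
CropD regrets: 240, 110, 170, 160, 50 → max 240
CropB regrets: 70, 0, 0, 90, 200 → max 200
CropE regrets: 20, 40, 0, 0, 100 → max 100
CropF regrets: 270, 110, 50, 30, 0 → max 270
Smallest max regret = 100 → CropE.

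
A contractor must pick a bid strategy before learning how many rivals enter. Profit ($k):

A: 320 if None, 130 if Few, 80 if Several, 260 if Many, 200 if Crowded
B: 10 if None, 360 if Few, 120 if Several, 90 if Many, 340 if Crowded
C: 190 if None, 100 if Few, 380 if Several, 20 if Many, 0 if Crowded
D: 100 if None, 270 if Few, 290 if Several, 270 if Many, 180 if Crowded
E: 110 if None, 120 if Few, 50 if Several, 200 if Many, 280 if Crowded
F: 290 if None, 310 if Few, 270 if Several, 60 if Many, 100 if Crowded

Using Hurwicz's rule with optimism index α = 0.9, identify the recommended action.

A: 0.9·320 + 0.1·80 = 296
B: 0.9·360 + 0.1·10 = 325
C: 0.9·380 + 0.1·0 = 342
D: 0.9·290 + 0.1·100 = 271
E: 0.9·280 + 0.1·50 = 257
F: 0.9·310 + 0.1·60 = 285
Highest Hurwicz score = 342 → C.

C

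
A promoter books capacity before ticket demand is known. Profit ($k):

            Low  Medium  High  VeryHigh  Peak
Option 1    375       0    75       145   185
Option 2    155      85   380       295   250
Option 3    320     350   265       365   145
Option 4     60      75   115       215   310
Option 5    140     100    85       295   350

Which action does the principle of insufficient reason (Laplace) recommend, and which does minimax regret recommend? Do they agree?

Row averages: Option 1=156, Option 2=233, Option 3=289, Option 4=155, Option 5=194
Highest average = 289 → Option 3.
Column bests: Low=375, Medium=350, High=380, VeryHigh=365, Peak=350.
Option 1 regrets: 0, 350, 305, 220, 165 → max 350
Option 2 regrets: 220, 265, 0, 70, 100 → max 265
Option 3 regrets: 55, 0, 115, 0, 205 → max 205
Option 4 regrets: 315, 275, 265, 150, 40 → max 315
Option 5 regrets: 235, 250, 295, 70, 0 → max 295
Smallest max regret = 205 → Option 3.

laplace → Option 3; minimax regret → Option 3 (agree)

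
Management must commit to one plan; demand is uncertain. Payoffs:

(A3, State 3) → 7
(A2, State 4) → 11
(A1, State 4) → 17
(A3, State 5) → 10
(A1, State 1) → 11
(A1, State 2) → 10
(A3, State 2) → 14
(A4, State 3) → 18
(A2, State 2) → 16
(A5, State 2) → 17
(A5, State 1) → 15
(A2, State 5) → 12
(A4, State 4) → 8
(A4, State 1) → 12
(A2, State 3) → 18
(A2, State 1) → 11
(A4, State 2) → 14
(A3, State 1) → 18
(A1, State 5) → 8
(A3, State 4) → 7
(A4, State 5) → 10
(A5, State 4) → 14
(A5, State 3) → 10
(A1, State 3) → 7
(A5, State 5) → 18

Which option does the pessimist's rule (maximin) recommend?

Row minima: A1=7, A2=11, A3=7, A4=8, A5=10
Best worst-case = 11 → A2.

A2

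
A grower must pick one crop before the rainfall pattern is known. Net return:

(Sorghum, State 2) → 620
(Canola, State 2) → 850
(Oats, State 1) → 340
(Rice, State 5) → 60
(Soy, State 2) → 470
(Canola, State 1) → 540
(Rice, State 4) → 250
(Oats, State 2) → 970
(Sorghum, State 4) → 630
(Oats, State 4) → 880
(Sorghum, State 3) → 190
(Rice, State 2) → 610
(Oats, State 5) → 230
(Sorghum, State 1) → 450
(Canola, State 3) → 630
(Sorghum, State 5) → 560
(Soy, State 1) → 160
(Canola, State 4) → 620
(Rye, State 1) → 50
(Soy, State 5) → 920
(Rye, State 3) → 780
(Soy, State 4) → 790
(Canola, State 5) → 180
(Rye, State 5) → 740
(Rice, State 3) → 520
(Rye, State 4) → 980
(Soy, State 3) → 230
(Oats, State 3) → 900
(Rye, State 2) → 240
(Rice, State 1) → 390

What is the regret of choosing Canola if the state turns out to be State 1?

Best payoff under State 1 is 540.
Regret = 540 − 540 = 0.

0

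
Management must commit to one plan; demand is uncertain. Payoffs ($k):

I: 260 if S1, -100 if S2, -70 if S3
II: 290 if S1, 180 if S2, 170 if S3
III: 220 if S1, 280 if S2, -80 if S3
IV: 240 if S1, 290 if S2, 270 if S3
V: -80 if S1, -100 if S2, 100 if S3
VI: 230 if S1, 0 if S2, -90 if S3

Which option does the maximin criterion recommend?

Row minima: I=-100, II=170, III=-80, IV=240, V=-100, VI=-90
Best worst-case = 240 → IV.

IV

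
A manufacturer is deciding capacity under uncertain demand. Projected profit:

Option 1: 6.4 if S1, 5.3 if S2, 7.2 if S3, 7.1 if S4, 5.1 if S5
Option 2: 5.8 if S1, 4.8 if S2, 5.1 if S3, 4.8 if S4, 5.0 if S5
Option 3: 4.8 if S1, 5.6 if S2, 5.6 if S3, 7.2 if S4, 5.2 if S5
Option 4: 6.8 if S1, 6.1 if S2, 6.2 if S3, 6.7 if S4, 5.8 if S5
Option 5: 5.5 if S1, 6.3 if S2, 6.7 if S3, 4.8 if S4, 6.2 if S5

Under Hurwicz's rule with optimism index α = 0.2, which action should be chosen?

Option 4

Option 1: 0.2·7.2 + 0.8·5.1 = 5.52
Option 2: 0.2·5.8 + 0.8·4.8 = 5
Option 3: 0.2·7.2 + 0.8·4.8 = 5.28
Option 4: 0.2·6.8 + 0.8·5.8 = 6
Option 5: 0.2·6.7 + 0.8·4.8 = 5.18
Highest Hurwicz score = 6 → Option 4.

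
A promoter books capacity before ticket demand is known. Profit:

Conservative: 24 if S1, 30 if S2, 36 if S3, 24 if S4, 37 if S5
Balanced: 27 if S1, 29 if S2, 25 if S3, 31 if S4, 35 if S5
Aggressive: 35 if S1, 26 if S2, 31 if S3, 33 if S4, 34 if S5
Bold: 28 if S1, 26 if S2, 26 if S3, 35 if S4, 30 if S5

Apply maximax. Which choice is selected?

Conservative

Row maxima: Conservative=37, Balanced=35, Aggressive=35, Bold=35
Best best-case = 37 → Conservative.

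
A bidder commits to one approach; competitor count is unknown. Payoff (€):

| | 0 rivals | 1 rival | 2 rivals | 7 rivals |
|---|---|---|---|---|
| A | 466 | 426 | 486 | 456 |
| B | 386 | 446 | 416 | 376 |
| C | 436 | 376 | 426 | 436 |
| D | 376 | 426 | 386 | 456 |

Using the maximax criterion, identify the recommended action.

A

Row maxima: A=486, B=446, C=436, D=456
Best best-case = 486 → A.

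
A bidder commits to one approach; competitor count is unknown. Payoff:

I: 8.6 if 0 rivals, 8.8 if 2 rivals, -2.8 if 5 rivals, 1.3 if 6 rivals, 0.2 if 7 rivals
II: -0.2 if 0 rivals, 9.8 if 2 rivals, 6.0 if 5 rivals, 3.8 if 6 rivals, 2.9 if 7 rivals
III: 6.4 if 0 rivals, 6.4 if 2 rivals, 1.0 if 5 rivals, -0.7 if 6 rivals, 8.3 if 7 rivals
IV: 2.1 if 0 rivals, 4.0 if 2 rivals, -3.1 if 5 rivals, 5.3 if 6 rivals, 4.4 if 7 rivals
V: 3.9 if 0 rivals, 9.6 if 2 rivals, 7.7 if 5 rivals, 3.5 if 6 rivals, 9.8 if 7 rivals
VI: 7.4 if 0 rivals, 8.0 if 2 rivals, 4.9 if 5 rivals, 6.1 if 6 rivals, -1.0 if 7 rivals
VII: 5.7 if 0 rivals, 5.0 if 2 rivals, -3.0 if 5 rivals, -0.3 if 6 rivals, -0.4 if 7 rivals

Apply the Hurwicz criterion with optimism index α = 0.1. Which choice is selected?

V

I: 0.1·8.8 + 0.9·(-2.8) = -1.64
II: 0.1·9.8 + 0.9·(-0.2) = 0.8
III: 0.1·8.3 + 0.9·(-0.7) = 0.2
IV: 0.1·5.3 + 0.9·(-3.1) = -2.26
V: 0.1·9.8 + 0.9·3.5 = 4.13
VI: 0.1·8.0 + 0.9·(-1.0) = -0.1
VII: 0.1·5.7 + 0.9·(-3.0) = -2.13
Highest Hurwicz score = 4.13 → V.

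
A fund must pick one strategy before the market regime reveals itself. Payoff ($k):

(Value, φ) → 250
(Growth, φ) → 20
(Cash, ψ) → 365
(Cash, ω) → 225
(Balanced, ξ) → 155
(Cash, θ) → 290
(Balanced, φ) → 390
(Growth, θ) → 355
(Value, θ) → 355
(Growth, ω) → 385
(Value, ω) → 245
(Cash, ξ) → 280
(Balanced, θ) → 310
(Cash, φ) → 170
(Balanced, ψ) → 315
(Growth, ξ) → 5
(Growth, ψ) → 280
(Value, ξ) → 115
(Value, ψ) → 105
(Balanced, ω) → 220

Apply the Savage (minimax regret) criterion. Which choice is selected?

Balanced

Column bests: θ=355, φ=390, ψ=365, ω=385, ξ=280.
Value regrets: 0, 140, 260, 140, 165 → max 260
Balanced regrets: 45, 0, 50, 165, 125 → max 165
Cash regrets: 65, 220, 0, 160, 0 → max 220
Growth regrets: 0, 370, 85, 0, 275 → max 370
Smallest max regret = 165 → Balanced.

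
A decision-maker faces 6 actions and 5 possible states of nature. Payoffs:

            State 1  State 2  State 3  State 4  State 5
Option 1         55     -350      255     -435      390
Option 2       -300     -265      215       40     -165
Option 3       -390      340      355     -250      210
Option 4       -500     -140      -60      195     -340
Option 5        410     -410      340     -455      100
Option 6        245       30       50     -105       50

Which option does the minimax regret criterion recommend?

Column bests: State 1=410, State 2=340, State 3=355, State 4=195, State 5=390.
Option 1 regrets: 355, 690, 100, 630, 0 → max 690
Option 2 regrets: 710, 605, 140, 155, 555 → max 710
Option 3 regrets: 800, 0, 0, 445, 180 → max 800
Option 4 regrets: 910, 480, 415, 0, 730 → max 910
Option 5 regrets: 0, 750, 15, 650, 290 → max 750
Option 6 regrets: 165, 310, 305, 300, 340 → max 340
Smallest max regret = 340 → Option 6.

Option 6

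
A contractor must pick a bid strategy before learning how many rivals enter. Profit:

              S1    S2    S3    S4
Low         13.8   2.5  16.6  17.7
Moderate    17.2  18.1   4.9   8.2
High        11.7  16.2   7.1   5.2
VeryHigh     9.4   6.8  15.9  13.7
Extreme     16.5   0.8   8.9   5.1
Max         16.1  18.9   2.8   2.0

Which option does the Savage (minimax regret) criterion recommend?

Moderate

Column bests: S1=17.2, S2=18.9, S3=16.6, S4=17.7.
Low regrets: 3.4, 16.4, 0.0, 0.0 → max 16.4
Moderate regrets: 0.0, 0.8, 11.7, 9.5 → max 11.7
High regrets: 5.5, 2.7, 9.5, 12.5 → max 12.5
VeryHigh regrets: 7.8, 12.1, 0.7, 4.0 → max 12.1
Extreme regrets: 0.7, 18.1, 7.7, 12.6 → max 18.1
Max regrets: 1.1, 0.0, 13.8, 15.7 → max 15.7
Smallest max regret = 11.7 → Moderate.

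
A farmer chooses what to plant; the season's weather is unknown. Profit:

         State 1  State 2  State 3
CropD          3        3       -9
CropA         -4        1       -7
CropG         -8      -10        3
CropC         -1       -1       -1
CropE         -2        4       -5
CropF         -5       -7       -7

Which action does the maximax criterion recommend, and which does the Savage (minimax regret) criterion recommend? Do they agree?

maximax → CropE; minimax regret → CropC (disagree)

Row maxima: CropD=3, CropA=1, CropG=3, CropC=-1, CropE=4, CropF=-5
Best best-case = 4 → CropE.
Column bests: State 1=3, State 2=4, State 3=3.
CropD regrets: 0, 1, 12 → max 12
CropA regrets: 7, 3, 10 → max 10
CropG regrets: 11, 14, 0 → max 14
CropC regrets: 4, 5, 4 → max 5
CropE regrets: 5, 0, 8 → max 8
CropF regrets: 8, 11, 10 → max 11
Smallest max regret = 5 → CropC.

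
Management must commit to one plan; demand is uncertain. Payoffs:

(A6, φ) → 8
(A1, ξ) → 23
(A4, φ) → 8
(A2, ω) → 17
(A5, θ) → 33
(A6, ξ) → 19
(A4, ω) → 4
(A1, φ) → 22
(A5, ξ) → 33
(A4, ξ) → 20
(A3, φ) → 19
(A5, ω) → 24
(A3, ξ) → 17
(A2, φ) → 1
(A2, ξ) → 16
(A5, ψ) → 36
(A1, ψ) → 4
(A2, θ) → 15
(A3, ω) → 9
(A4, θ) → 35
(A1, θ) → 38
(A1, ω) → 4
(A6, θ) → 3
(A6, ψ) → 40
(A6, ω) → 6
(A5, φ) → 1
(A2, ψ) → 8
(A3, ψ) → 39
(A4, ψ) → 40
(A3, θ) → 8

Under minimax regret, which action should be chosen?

Column bests: θ=38, φ=22, ψ=40, ω=24, ξ=33.
A1 regrets: 0, 0, 36, 20, 10 → max 36
A2 regrets: 23, 21, 32, 7, 17 → max 32
A3 regrets: 30, 3, 1, 15, 16 → max 30
A4 regrets: 3, 14, 0, 20, 13 → max 20
A5 regrets: 5, 21, 4, 0, 0 → max 21
A6 regrets: 35, 14, 0, 18, 14 → max 35
Smallest max regret = 20 → A4.

A4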